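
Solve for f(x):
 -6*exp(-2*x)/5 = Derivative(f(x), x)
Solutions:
 f(x) = C1 + 3*exp(-2*x)/5


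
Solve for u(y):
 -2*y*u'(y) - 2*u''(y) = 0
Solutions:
 u(y) = C1 + C2*erf(sqrt(2)*y/2)


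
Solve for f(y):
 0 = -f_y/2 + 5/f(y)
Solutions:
 f(y) = -sqrt(C1 + 20*y)
 f(y) = sqrt(C1 + 20*y)


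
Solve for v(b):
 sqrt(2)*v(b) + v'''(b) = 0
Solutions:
 v(b) = C3*exp(-2^(1/6)*b) + (C1*sin(2^(1/6)*sqrt(3)*b/2) + C2*cos(2^(1/6)*sqrt(3)*b/2))*exp(2^(1/6)*b/2)


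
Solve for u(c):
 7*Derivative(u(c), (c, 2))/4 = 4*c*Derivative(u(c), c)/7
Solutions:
 u(c) = C1 + C2*erfi(2*sqrt(2)*c/7)


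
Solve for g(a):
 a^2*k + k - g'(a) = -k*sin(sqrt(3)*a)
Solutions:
 g(a) = C1 + a^3*k/3 + a*k - sqrt(3)*k*cos(sqrt(3)*a)/3


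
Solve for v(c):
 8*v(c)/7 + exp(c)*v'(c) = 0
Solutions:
 v(c) = C1*exp(8*exp(-c)/7)


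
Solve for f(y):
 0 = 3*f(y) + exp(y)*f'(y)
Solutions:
 f(y) = C1*exp(3*exp(-y))


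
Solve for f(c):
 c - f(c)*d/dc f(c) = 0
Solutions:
 f(c) = -sqrt(C1 + c^2)
 f(c) = sqrt(C1 + c^2)


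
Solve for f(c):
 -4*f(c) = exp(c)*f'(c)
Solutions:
 f(c) = C1*exp(4*exp(-c))


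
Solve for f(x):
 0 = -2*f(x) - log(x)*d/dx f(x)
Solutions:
 f(x) = C1*exp(-2*li(x))


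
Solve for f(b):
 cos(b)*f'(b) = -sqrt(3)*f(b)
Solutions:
 f(b) = C1*(sin(b) - 1)^(sqrt(3)/2)/(sin(b) + 1)^(sqrt(3)/2)


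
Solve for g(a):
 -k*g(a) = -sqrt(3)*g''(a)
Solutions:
 g(a) = C1*exp(-3^(3/4)*a*sqrt(k)/3) + C2*exp(3^(3/4)*a*sqrt(k)/3)


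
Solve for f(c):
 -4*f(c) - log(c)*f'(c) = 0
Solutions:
 f(c) = C1*exp(-4*li(c))


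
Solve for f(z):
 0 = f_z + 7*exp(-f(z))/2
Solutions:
 f(z) = log(C1 - 7*z/2)


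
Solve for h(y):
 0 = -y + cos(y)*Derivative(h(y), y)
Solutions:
 h(y) = C1 + Integral(y/cos(y), y)


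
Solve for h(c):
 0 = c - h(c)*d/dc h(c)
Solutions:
 h(c) = -sqrt(C1 + c^2)
 h(c) = sqrt(C1 + c^2)


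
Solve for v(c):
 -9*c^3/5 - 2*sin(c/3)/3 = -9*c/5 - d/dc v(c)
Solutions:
 v(c) = C1 + 9*c^4/20 - 9*c^2/10 - 2*cos(c/3)


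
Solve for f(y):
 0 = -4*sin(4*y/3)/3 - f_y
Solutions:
 f(y) = C1 + cos(4*y/3)


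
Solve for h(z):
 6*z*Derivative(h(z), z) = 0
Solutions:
 h(z) = C1


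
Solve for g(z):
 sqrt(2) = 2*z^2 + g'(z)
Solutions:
 g(z) = C1 - 2*z^3/3 + sqrt(2)*z


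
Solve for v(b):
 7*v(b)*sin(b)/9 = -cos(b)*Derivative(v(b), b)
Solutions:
 v(b) = C1*cos(b)^(7/9)


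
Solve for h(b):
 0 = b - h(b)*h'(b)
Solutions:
 h(b) = -sqrt(C1 + b^2)
 h(b) = sqrt(C1 + b^2)


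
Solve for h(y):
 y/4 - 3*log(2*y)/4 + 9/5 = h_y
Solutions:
 h(y) = C1 + y^2/8 - 3*y*log(y)/4 - 3*y*log(2)/4 + 51*y/20


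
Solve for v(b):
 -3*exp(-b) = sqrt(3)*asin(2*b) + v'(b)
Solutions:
 v(b) = C1 - sqrt(3)*b*asin(2*b) - sqrt(3)*sqrt(1 - 4*b^2)/2 + 3*exp(-b)


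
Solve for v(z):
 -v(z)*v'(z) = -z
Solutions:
 v(z) = -sqrt(C1 + z^2)
 v(z) = sqrt(C1 + z^2)


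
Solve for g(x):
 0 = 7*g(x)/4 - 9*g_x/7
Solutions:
 g(x) = C1*exp(49*x/36)


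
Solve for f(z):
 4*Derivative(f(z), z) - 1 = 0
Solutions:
 f(z) = C1 + z/4


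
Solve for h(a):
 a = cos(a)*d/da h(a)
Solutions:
 h(a) = C1 + Integral(a/cos(a), a)


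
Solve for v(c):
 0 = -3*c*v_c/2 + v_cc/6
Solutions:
 v(c) = C1 + C2*erfi(3*sqrt(2)*c/2)


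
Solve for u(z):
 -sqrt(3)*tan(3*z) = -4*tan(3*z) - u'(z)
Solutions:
 u(z) = C1 - sqrt(3)*log(cos(3*z))/3 + 4*log(cos(3*z))/3


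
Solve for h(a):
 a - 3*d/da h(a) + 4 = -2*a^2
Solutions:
 h(a) = C1 + 2*a^3/9 + a^2/6 + 4*a/3


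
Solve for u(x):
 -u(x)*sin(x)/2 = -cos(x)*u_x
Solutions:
 u(x) = C1/sqrt(cos(x))


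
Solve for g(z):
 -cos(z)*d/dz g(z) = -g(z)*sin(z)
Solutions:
 g(z) = C1/cos(z)


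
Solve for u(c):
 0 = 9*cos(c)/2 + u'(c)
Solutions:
 u(c) = C1 - 9*sin(c)/2


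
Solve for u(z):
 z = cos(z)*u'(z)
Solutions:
 u(z) = C1 + Integral(z/cos(z), z)


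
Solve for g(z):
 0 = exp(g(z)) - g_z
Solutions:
 g(z) = log(-1/(C1 + z))


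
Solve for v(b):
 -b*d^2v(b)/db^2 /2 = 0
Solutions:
 v(b) = C1 + C2*b


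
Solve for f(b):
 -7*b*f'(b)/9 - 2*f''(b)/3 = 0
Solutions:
 f(b) = C1 + C2*erf(sqrt(21)*b/6)


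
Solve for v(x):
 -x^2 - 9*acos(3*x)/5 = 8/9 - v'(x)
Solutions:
 v(x) = C1 + x^3/3 + 9*x*acos(3*x)/5 + 8*x/9 - 3*sqrt(1 - 9*x^2)/5


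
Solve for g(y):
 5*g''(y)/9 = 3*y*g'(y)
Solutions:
 g(y) = C1 + C2*erfi(3*sqrt(30)*y/10)


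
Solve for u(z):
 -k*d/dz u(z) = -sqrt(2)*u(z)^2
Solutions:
 u(z) = -k/(C1*k + sqrt(2)*z)


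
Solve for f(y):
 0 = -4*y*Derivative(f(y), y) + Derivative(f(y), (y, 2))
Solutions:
 f(y) = C1 + C2*erfi(sqrt(2)*y)


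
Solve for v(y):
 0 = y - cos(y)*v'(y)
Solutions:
 v(y) = C1 + Integral(y/cos(y), y)


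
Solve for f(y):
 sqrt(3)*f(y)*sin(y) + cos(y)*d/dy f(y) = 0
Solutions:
 f(y) = C1*cos(y)^(sqrt(3))


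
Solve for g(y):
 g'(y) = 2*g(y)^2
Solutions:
 g(y) = -1/(C1 + 2*y)


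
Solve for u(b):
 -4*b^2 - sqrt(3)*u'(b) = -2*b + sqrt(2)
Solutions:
 u(b) = C1 - 4*sqrt(3)*b^3/9 + sqrt(3)*b^2/3 - sqrt(6)*b/3


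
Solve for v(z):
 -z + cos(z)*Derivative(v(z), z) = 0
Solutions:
 v(z) = C1 + Integral(z/cos(z), z)


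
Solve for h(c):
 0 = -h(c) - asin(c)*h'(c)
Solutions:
 h(c) = C1*exp(-Integral(1/asin(c), c))


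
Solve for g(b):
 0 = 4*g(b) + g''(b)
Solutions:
 g(b) = C1*sin(2*b) + C2*cos(2*b)


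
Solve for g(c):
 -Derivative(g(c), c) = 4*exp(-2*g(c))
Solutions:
 g(c) = log(-sqrt(C1 - 8*c))
 g(c) = log(C1 - 8*c)/2


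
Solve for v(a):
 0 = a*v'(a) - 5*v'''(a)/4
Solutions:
 v(a) = C1 + Integral(C2*airyai(10^(2/3)*a/5) + C3*airybi(10^(2/3)*a/5), a)


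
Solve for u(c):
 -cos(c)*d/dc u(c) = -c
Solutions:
 u(c) = C1 + Integral(c/cos(c), c)


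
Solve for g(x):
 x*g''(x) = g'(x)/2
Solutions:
 g(x) = C1 + C2*x^(3/2)


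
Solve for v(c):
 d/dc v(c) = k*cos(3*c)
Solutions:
 v(c) = C1 + k*sin(3*c)/3


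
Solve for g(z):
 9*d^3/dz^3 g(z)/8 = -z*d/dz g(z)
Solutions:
 g(z) = C1 + Integral(C2*airyai(-2*3^(1/3)*z/3) + C3*airybi(-2*3^(1/3)*z/3), z)


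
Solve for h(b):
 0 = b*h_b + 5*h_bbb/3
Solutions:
 h(b) = C1 + Integral(C2*airyai(-3^(1/3)*5^(2/3)*b/5) + C3*airybi(-3^(1/3)*5^(2/3)*b/5), b)


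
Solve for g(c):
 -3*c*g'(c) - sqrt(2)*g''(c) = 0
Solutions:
 g(c) = C1 + C2*erf(2^(1/4)*sqrt(3)*c/2)


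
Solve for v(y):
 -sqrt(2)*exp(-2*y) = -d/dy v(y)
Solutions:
 v(y) = C1 - sqrt(2)*exp(-2*y)/2


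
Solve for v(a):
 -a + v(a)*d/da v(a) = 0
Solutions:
 v(a) = -sqrt(C1 + a^2)
 v(a) = sqrt(C1 + a^2)


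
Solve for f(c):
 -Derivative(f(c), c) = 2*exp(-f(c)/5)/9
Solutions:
 f(c) = 5*log(C1 - 2*c/45)


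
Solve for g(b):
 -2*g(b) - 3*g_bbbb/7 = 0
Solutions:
 g(b) = (C1*sin(6^(3/4)*7^(1/4)*b/6) + C2*cos(6^(3/4)*7^(1/4)*b/6))*exp(-6^(3/4)*7^(1/4)*b/6) + (C3*sin(6^(3/4)*7^(1/4)*b/6) + C4*cos(6^(3/4)*7^(1/4)*b/6))*exp(6^(3/4)*7^(1/4)*b/6)


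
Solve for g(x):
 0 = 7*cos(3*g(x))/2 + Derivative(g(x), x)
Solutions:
 g(x) = -asin((C1 + exp(21*x))/(C1 - exp(21*x)))/3 + pi/3
 g(x) = asin((C1 + exp(21*x))/(C1 - exp(21*x)))/3


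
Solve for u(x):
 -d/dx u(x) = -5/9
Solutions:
 u(x) = C1 + 5*x/9


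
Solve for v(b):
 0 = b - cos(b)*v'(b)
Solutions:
 v(b) = C1 + Integral(b/cos(b), b)


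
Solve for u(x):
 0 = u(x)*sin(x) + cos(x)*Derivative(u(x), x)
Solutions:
 u(x) = C1*cos(x)


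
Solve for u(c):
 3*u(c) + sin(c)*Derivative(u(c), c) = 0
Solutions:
 u(c) = C1*(cos(c) + 1)^(3/2)/(cos(c) - 1)^(3/2)


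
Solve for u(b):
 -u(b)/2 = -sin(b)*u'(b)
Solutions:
 u(b) = C1*(cos(b) - 1)^(1/4)/(cos(b) + 1)^(1/4)


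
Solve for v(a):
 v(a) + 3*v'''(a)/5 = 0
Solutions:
 v(a) = C3*exp(-3^(2/3)*5^(1/3)*a/3) + (C1*sin(3^(1/6)*5^(1/3)*a/2) + C2*cos(3^(1/6)*5^(1/3)*a/2))*exp(3^(2/3)*5^(1/3)*a/6)


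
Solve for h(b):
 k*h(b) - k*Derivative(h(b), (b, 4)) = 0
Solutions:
 h(b) = C1*exp(-b) + C2*exp(b) + C3*sin(b) + C4*cos(b)


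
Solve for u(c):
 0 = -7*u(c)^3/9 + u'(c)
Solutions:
 u(c) = -3*sqrt(2)*sqrt(-1/(C1 + 7*c))/2
 u(c) = 3*sqrt(2)*sqrt(-1/(C1 + 7*c))/2


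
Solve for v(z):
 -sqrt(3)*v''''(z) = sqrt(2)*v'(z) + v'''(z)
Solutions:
 v(z) = C1 + C2*exp(z*(-4*sqrt(3) + 2*18^(1/3)/(2*sqrt(3) + 81*sqrt(6) + sqrt(-12 + (2*sqrt(3) + 81*sqrt(6))^2))^(1/3) + 12^(1/3)*(2*sqrt(3) + 81*sqrt(6) + sqrt(-12 + (2*sqrt(3) + 81*sqrt(6))^2))^(1/3))/36)*sin(2^(1/3)*3^(1/6)*z*(-2^(1/3)*3^(2/3)*(2*sqrt(3) + 81*sqrt(6) + 9*sqrt(-4/27 + (2*sqrt(3)/9 + 9*sqrt(6))^2))^(1/3) + 6/(2*sqrt(3) + 81*sqrt(6) + 9*sqrt(-4/27 + (2*sqrt(3)/9 + 9*sqrt(6))^2))^(1/3))/36) + C3*exp(z*(-4*sqrt(3) + 2*18^(1/3)/(2*sqrt(3) + 81*sqrt(6) + sqrt(-12 + (2*sqrt(3) + 81*sqrt(6))^2))^(1/3) + 12^(1/3)*(2*sqrt(3) + 81*sqrt(6) + sqrt(-12 + (2*sqrt(3) + 81*sqrt(6))^2))^(1/3))/36)*cos(2^(1/3)*3^(1/6)*z*(-2^(1/3)*3^(2/3)*(2*sqrt(3) + 81*sqrt(6) + 9*sqrt(-4/27 + (2*sqrt(3)/9 + 9*sqrt(6))^2))^(1/3) + 6/(2*sqrt(3) + 81*sqrt(6) + 9*sqrt(-4/27 + (2*sqrt(3)/9 + 9*sqrt(6))^2))^(1/3))/36) + C4*exp(-z*(2*18^(1/3)/(2*sqrt(3) + 81*sqrt(6) + sqrt(-12 + (2*sqrt(3) + 81*sqrt(6))^2))^(1/3) + 2*sqrt(3) + 12^(1/3)*(2*sqrt(3) + 81*sqrt(6) + sqrt(-12 + (2*sqrt(3) + 81*sqrt(6))^2))^(1/3))/18)


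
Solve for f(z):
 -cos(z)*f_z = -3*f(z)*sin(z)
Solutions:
 f(z) = C1/cos(z)^3


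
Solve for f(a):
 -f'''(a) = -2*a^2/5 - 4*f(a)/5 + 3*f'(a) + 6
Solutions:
 f(a) = C1*exp(5^(1/3)*a*(-5^(1/3)*(2 + sqrt(29))^(1/3) + 5/(2 + sqrt(29))^(1/3))/10)*sin(sqrt(3)*5^(1/3)*a*(5/(2 + sqrt(29))^(1/3) + 5^(1/3)*(2 + sqrt(29))^(1/3))/10) + C2*exp(5^(1/3)*a*(-5^(1/3)*(2 + sqrt(29))^(1/3) + 5/(2 + sqrt(29))^(1/3))/10)*cos(sqrt(3)*5^(1/3)*a*(5/(2 + sqrt(29))^(1/3) + 5^(1/3)*(2 + sqrt(29))^(1/3))/10) + C3*exp(5^(1/3)*a*(-1/(2 + sqrt(29))^(1/3) + 5^(1/3)*(2 + sqrt(29))^(1/3)/5)) - a^2/2 - 15*a/4 - 105/16


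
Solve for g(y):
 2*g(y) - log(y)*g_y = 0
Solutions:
 g(y) = C1*exp(2*li(y))


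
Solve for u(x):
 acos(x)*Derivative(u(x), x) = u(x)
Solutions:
 u(x) = C1*exp(Integral(1/acos(x), x))


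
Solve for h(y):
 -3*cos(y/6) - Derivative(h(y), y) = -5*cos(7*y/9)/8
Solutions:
 h(y) = C1 - 18*sin(y/6) + 45*sin(7*y/9)/56


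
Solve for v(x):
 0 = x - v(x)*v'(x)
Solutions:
 v(x) = -sqrt(C1 + x^2)
 v(x) = sqrt(C1 + x^2)


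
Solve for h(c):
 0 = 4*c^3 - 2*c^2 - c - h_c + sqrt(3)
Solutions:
 h(c) = C1 + c^4 - 2*c^3/3 - c^2/2 + sqrt(3)*c


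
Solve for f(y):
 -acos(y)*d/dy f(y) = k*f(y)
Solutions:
 f(y) = C1*exp(-k*Integral(1/acos(y), y))


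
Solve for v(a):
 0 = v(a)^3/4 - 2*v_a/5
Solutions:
 v(a) = -2*sqrt(-1/(C1 + 5*a))
 v(a) = 2*sqrt(-1/(C1 + 5*a))


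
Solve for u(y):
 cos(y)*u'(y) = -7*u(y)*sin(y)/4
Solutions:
 u(y) = C1*cos(y)^(7/4)


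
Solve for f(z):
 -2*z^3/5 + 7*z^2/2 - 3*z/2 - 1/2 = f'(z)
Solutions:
 f(z) = C1 - z^4/10 + 7*z^3/6 - 3*z^2/4 - z/2


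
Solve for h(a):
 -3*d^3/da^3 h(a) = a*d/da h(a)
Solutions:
 h(a) = C1 + Integral(C2*airyai(-3^(2/3)*a/3) + C3*airybi(-3^(2/3)*a/3), a)


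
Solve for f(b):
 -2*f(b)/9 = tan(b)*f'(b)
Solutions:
 f(b) = C1/sin(b)^(2/9)


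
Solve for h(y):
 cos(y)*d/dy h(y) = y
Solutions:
 h(y) = C1 + Integral(y/cos(y), y)


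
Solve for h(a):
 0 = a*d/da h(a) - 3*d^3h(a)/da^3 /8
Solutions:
 h(a) = C1 + Integral(C2*airyai(2*3^(2/3)*a/3) + C3*airybi(2*3^(2/3)*a/3), a)


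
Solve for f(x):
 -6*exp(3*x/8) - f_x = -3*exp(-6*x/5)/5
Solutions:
 f(x) = C1 - 16*exp(3*x/8) - exp(-6*x/5)/2


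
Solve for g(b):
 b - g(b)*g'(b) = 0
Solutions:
 g(b) = -sqrt(C1 + b^2)
 g(b) = sqrt(C1 + b^2)


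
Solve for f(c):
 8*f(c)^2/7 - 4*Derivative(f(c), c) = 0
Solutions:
 f(c) = -7/(C1 + 2*c)


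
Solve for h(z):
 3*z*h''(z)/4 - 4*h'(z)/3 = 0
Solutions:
 h(z) = C1 + C2*z^(25/9)


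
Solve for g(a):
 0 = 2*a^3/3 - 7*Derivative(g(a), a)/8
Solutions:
 g(a) = C1 + 4*a^4/21


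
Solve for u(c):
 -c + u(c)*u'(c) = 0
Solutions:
 u(c) = -sqrt(C1 + c^2)
 u(c) = sqrt(C1 + c^2)


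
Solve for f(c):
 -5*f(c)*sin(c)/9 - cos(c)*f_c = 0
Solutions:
 f(c) = C1*cos(c)^(5/9)


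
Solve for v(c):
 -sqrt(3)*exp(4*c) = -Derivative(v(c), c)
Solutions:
 v(c) = C1 + sqrt(3)*exp(4*c)/4


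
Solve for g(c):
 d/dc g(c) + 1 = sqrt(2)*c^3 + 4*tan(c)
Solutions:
 g(c) = C1 + sqrt(2)*c^4/4 - c - 4*log(cos(c))


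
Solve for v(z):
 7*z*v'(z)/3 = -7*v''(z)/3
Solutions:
 v(z) = C1 + C2*erf(sqrt(2)*z/2)


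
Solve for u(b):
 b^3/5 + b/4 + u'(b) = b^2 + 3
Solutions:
 u(b) = C1 - b^4/20 + b^3/3 - b^2/8 + 3*b


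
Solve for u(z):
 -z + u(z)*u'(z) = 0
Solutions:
 u(z) = -sqrt(C1 + z^2)
 u(z) = sqrt(C1 + z^2)


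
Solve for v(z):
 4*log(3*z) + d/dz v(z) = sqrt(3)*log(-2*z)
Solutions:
 v(z) = C1 - z*(4 - sqrt(3))*log(z) + z*(-4*log(3) - sqrt(3) + sqrt(3)*log(2) + 4 + sqrt(3)*I*pi)


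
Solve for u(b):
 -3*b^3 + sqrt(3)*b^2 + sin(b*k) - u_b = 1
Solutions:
 u(b) = C1 - 3*b^4/4 + sqrt(3)*b^3/3 - b - cos(b*k)/k


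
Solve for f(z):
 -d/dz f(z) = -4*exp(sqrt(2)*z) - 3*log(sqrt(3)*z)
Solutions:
 f(z) = C1 + 3*z*log(z) + z*(-3 + 3*log(3)/2) + 2*sqrt(2)*exp(sqrt(2)*z)


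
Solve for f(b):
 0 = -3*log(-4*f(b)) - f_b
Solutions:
 Integral(1/(log(-_y) + 2*log(2)), (_y, f(b)))/3 = C1 - b


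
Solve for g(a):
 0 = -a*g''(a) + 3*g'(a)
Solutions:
 g(a) = C1 + C2*a^4


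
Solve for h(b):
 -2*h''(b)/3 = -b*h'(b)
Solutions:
 h(b) = C1 + C2*erfi(sqrt(3)*b/2)


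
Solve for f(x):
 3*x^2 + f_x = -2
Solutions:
 f(x) = C1 - x^3 - 2*x


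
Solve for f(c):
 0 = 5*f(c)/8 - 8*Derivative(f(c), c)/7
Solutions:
 f(c) = C1*exp(35*c/64)


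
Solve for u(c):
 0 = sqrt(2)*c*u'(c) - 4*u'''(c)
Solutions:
 u(c) = C1 + Integral(C2*airyai(sqrt(2)*c/2) + C3*airybi(sqrt(2)*c/2), c)


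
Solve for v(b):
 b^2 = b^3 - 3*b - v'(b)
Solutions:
 v(b) = C1 + b^4/4 - b^3/3 - 3*b^2/2


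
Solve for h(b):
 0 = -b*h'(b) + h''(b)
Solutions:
 h(b) = C1 + C2*erfi(sqrt(2)*b/2)


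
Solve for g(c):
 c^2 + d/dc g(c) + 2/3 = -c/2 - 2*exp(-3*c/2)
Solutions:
 g(c) = C1 - c^3/3 - c^2/4 - 2*c/3 + 4*exp(-3*c/2)/3


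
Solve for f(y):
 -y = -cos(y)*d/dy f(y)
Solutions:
 f(y) = C1 + Integral(y/cos(y), y)


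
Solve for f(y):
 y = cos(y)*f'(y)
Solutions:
 f(y) = C1 + Integral(y/cos(y), y)


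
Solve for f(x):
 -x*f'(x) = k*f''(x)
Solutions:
 f(x) = C1 + C2*sqrt(k)*erf(sqrt(2)*x*sqrt(1/k)/2)


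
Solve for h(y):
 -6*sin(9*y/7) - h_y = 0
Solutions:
 h(y) = C1 + 14*cos(9*y/7)/3


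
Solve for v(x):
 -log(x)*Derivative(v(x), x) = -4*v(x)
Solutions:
 v(x) = C1*exp(4*li(x))


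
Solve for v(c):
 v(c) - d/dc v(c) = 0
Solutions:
 v(c) = C1*exp(c)


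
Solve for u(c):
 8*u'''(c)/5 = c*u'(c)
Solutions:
 u(c) = C1 + Integral(C2*airyai(5^(1/3)*c/2) + C3*airybi(5^(1/3)*c/2), c)


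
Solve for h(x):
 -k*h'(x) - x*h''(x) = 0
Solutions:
 h(x) = C1 + x^(1 - re(k))*(C2*sin(log(x)*Abs(im(k))) + C3*cos(log(x)*im(k)))


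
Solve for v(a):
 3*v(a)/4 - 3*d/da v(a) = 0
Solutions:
 v(a) = C1*exp(a/4)


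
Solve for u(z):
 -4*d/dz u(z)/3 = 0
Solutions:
 u(z) = C1


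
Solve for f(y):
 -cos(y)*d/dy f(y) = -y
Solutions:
 f(y) = C1 + Integral(y/cos(y), y)


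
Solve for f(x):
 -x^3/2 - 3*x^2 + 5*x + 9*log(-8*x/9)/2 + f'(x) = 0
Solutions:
 f(x) = C1 + x^4/8 + x^3 - 5*x^2/2 - 9*x*log(-x)/2 + x*(-27*log(2)/2 + 9/2 + 9*log(3))


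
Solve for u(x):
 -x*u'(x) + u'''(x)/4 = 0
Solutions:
 u(x) = C1 + Integral(C2*airyai(2^(2/3)*x) + C3*airybi(2^(2/3)*x), x)


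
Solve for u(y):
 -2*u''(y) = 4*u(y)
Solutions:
 u(y) = C1*sin(sqrt(2)*y) + C2*cos(sqrt(2)*y)


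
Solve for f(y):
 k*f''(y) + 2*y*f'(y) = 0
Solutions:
 f(y) = C1 + C2*sqrt(k)*erf(y*sqrt(1/k))


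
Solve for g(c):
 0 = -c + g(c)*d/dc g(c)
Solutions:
 g(c) = -sqrt(C1 + c^2)
 g(c) = sqrt(C1 + c^2)


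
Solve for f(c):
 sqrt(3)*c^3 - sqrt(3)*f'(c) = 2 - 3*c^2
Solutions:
 f(c) = C1 + c^4/4 + sqrt(3)*c^3/3 - 2*sqrt(3)*c/3


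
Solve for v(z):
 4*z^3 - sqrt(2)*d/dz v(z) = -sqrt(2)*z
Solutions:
 v(z) = C1 + sqrt(2)*z^4/2 + z^2/2


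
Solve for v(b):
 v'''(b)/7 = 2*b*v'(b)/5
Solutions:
 v(b) = C1 + Integral(C2*airyai(14^(1/3)*5^(2/3)*b/5) + C3*airybi(14^(1/3)*5^(2/3)*b/5), b)


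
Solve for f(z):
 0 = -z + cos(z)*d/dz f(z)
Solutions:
 f(z) = C1 + Integral(z/cos(z), z)


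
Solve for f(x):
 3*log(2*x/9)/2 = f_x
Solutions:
 f(x) = C1 + 3*x*log(x)/2 - 3*x*log(3) - 3*x/2 + 3*x*log(2)/2


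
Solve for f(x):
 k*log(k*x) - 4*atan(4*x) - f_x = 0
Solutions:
 f(x) = C1 + k*x*(log(k*x) - 1) - 4*x*atan(4*x) + log(16*x^2 + 1)/2


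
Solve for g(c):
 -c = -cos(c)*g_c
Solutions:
 g(c) = C1 + Integral(c/cos(c), c)


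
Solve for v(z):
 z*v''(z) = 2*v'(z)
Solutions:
 v(z) = C1 + C2*z^3


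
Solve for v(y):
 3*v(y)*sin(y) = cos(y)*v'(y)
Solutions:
 v(y) = C1/cos(y)^3


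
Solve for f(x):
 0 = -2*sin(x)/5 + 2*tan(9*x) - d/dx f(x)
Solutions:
 f(x) = C1 - 2*log(cos(9*x))/9 + 2*cos(x)/5


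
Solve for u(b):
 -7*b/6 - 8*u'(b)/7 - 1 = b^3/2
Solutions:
 u(b) = C1 - 7*b^4/64 - 49*b^2/96 - 7*b/8


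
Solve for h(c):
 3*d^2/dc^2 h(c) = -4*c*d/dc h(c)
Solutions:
 h(c) = C1 + C2*erf(sqrt(6)*c/3)


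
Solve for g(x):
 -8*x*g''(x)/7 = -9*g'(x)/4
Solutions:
 g(x) = C1 + C2*x^(95/32)


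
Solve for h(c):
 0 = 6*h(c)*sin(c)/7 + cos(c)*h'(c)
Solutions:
 h(c) = C1*cos(c)^(6/7)


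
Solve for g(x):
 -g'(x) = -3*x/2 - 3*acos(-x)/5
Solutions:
 g(x) = C1 + 3*x^2/4 + 3*x*acos(-x)/5 + 3*sqrt(1 - x^2)/5


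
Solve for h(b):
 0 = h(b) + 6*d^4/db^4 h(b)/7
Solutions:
 h(b) = (C1*sin(14^(1/4)*3^(3/4)*b/6) + C2*cos(14^(1/4)*3^(3/4)*b/6))*exp(-14^(1/4)*3^(3/4)*b/6) + (C3*sin(14^(1/4)*3^(3/4)*b/6) + C4*cos(14^(1/4)*3^(3/4)*b/6))*exp(14^(1/4)*3^(3/4)*b/6)


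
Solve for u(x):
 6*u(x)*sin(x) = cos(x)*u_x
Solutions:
 u(x) = C1/cos(x)^6


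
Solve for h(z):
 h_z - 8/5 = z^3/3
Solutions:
 h(z) = C1 + z^4/12 + 8*z/5


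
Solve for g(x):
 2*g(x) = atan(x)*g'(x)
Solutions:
 g(x) = C1*exp(2*Integral(1/atan(x), x))


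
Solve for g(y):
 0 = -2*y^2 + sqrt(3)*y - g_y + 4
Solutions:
 g(y) = C1 - 2*y^3/3 + sqrt(3)*y^2/2 + 4*y


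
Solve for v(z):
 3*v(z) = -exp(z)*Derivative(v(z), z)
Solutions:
 v(z) = C1*exp(3*exp(-z))


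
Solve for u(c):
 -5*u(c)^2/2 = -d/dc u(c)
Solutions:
 u(c) = -2/(C1 + 5*c)


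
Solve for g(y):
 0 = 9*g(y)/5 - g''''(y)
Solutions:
 g(y) = C1*exp(-sqrt(3)*5^(3/4)*y/5) + C2*exp(sqrt(3)*5^(3/4)*y/5) + C3*sin(sqrt(3)*5^(3/4)*y/5) + C4*cos(sqrt(3)*5^(3/4)*y/5)


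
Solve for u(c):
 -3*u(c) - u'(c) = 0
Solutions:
 u(c) = C1*exp(-3*c)


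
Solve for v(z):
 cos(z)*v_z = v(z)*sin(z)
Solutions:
 v(z) = C1/cos(z)


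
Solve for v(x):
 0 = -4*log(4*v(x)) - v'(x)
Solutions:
 Integral(1/(log(_y) + 2*log(2)), (_y, v(x)))/4 = C1 - x


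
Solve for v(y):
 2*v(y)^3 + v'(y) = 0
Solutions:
 v(y) = -sqrt(2)*sqrt(-1/(C1 - 2*y))/2
 v(y) = sqrt(2)*sqrt(-1/(C1 - 2*y))/2


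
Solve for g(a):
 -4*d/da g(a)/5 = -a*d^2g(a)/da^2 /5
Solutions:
 g(a) = C1 + C2*a^5


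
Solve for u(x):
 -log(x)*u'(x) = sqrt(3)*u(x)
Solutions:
 u(x) = C1*exp(-sqrt(3)*li(x))


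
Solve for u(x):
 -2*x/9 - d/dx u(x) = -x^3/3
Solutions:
 u(x) = C1 + x^4/12 - x^2/9


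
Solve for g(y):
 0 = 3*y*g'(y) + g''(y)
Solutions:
 g(y) = C1 + C2*erf(sqrt(6)*y/2)


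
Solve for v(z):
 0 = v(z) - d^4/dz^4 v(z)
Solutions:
 v(z) = C1*exp(-z) + C2*exp(z) + C3*sin(z) + C4*cos(z)


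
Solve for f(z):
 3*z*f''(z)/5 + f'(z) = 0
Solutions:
 f(z) = C1 + C2/z^(2/3)


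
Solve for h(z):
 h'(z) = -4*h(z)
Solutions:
 h(z) = C1*exp(-4*z)


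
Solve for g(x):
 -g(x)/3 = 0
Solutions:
 g(x) = 0


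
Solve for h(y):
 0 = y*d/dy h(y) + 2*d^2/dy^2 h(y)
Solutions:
 h(y) = C1 + C2*erf(y/2)


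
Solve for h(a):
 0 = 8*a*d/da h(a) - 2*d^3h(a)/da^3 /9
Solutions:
 h(a) = C1 + Integral(C2*airyai(6^(2/3)*a) + C3*airybi(6^(2/3)*a), a)


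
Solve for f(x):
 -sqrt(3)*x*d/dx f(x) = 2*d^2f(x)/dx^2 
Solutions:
 f(x) = C1 + C2*erf(3^(1/4)*x/2)


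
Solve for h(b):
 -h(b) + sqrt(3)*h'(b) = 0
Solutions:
 h(b) = C1*exp(sqrt(3)*b/3)


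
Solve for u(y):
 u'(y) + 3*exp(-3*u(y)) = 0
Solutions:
 u(y) = log(C1 - 9*y)/3
 u(y) = log((-3^(1/3) - 3^(5/6)*I)*(C1 - 3*y)^(1/3)/2)
 u(y) = log((-3^(1/3) + 3^(5/6)*I)*(C1 - 3*y)^(1/3)/2)


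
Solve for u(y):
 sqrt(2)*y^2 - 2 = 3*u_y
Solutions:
 u(y) = C1 + sqrt(2)*y^3/9 - 2*y/3


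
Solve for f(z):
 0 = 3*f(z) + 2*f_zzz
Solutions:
 f(z) = C3*exp(-2^(2/3)*3^(1/3)*z/2) + (C1*sin(2^(2/3)*3^(5/6)*z/4) + C2*cos(2^(2/3)*3^(5/6)*z/4))*exp(2^(2/3)*3^(1/3)*z/4)


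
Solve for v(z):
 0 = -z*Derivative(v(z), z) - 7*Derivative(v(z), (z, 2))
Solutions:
 v(z) = C1 + C2*erf(sqrt(14)*z/14)


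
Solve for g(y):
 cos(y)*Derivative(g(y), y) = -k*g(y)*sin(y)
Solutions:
 g(y) = C1*exp(k*log(cos(y)))


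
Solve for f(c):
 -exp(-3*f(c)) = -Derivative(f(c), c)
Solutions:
 f(c) = log(C1 + 3*c)/3
 f(c) = log((-3^(1/3) - 3^(5/6)*I)*(C1 + c)^(1/3)/2)
 f(c) = log((-3^(1/3) + 3^(5/6)*I)*(C1 + c)^(1/3)/2)


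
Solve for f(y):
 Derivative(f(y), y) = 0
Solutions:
 f(y) = C1


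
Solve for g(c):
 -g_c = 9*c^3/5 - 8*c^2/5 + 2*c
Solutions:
 g(c) = C1 - 9*c^4/20 + 8*c^3/15 - c^2


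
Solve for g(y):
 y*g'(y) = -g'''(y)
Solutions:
 g(y) = C1 + Integral(C2*airyai(-y) + C3*airybi(-y), y)


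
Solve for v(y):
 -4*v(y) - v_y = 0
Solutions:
 v(y) = C1*exp(-4*y)


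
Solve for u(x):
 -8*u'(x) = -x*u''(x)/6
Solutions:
 u(x) = C1 + C2*x^49


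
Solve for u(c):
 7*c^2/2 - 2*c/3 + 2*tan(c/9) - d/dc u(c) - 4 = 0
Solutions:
 u(c) = C1 + 7*c^3/6 - c^2/3 - 4*c - 18*log(cos(c/9))


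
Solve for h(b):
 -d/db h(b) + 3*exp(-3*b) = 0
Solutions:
 h(b) = C1 - exp(-3*b)


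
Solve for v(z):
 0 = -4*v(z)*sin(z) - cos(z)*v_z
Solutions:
 v(z) = C1*cos(z)^4


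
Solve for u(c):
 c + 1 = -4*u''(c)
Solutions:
 u(c) = C1 + C2*c - c^3/24 - c^2/8


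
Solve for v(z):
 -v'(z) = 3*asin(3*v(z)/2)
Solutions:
 Integral(1/asin(3*_y/2), (_y, v(z))) = C1 - 3*z


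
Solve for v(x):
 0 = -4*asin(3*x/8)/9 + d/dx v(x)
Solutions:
 v(x) = C1 + 4*x*asin(3*x/8)/9 + 4*sqrt(64 - 9*x^2)/27


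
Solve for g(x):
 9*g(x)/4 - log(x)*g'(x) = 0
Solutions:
 g(x) = C1*exp(9*li(x)/4)


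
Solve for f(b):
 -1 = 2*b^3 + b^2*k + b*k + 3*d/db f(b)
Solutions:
 f(b) = C1 - b^4/6 - b^3*k/9 - b^2*k/6 - b/3


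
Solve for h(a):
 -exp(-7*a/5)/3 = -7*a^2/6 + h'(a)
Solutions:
 h(a) = C1 + 7*a^3/18 + 5*exp(-7*a/5)/21


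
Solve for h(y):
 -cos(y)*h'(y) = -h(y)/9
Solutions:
 h(y) = C1*(sin(y) + 1)^(1/18)/(sin(y) - 1)^(1/18)


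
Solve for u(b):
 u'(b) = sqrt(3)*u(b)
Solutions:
 u(b) = C1*exp(sqrt(3)*b)


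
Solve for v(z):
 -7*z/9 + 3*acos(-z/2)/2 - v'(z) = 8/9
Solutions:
 v(z) = C1 - 7*z^2/18 + 3*z*acos(-z/2)/2 - 8*z/9 + 3*sqrt(4 - z^2)/2


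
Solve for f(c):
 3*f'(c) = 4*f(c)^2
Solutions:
 f(c) = -3/(C1 + 4*c)


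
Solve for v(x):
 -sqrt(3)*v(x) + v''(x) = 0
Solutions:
 v(x) = C1*exp(-3^(1/4)*x) + C2*exp(3^(1/4)*x)


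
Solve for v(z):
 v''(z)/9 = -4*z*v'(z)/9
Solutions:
 v(z) = C1 + C2*erf(sqrt(2)*z)


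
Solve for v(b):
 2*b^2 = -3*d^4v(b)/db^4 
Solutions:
 v(b) = C1 + C2*b + C3*b^2 + C4*b^3 - b^6/540


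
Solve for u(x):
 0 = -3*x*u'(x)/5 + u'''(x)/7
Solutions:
 u(x) = C1 + Integral(C2*airyai(21^(1/3)*5^(2/3)*x/5) + C3*airybi(21^(1/3)*5^(2/3)*x/5), x)


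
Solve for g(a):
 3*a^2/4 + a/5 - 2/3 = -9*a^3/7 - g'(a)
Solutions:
 g(a) = C1 - 9*a^4/28 - a^3/4 - a^2/10 + 2*a/3


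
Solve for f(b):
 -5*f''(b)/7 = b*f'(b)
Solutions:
 f(b) = C1 + C2*erf(sqrt(70)*b/10)


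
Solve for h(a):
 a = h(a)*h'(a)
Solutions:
 h(a) = -sqrt(C1 + a^2)
 h(a) = sqrt(C1 + a^2)


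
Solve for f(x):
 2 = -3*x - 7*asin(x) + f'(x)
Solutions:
 f(x) = C1 + 3*x^2/2 + 7*x*asin(x) + 2*x + 7*sqrt(1 - x^2)


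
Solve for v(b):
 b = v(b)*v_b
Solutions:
 v(b) = -sqrt(C1 + b^2)
 v(b) = sqrt(C1 + b^2)


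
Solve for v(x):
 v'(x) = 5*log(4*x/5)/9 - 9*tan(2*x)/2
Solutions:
 v(x) = C1 + 5*x*log(x)/9 - 5*x*log(5)/9 - 5*x/9 + 10*x*log(2)/9 + 9*log(cos(2*x))/4


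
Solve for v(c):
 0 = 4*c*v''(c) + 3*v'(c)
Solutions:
 v(c) = C1 + C2*c^(1/4)


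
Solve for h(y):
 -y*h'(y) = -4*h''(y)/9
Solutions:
 h(y) = C1 + C2*erfi(3*sqrt(2)*y/4)


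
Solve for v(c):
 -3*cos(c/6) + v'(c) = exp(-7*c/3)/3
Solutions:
 v(c) = C1 + 18*sin(c/6) - exp(-7*c/3)/7


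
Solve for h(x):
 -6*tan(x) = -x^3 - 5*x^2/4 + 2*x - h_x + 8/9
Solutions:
 h(x) = C1 - x^4/4 - 5*x^3/12 + x^2 + 8*x/9 - 6*log(cos(x))


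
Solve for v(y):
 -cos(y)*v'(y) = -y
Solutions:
 v(y) = C1 + Integral(y/cos(y), y)


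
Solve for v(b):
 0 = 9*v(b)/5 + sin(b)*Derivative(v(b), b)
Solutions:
 v(b) = C1*(cos(b) + 1)^(9/10)/(cos(b) - 1)^(9/10)


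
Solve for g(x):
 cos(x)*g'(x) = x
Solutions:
 g(x) = C1 + Integral(x/cos(x), x)


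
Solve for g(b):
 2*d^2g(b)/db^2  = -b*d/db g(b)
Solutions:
 g(b) = C1 + C2*erf(b/2)


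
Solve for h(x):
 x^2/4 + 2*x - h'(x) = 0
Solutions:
 h(x) = C1 + x^3/12 + x^2


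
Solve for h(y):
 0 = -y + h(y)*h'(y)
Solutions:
 h(y) = -sqrt(C1 + y^2)
 h(y) = sqrt(C1 + y^2)


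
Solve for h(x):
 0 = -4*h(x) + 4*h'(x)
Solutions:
 h(x) = C1*exp(x)


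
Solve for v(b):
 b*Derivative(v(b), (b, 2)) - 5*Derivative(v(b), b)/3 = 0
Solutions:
 v(b) = C1 + C2*b^(8/3)


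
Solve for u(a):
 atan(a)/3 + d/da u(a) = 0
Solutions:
 u(a) = C1 - a*atan(a)/3 + log(a^2 + 1)/6


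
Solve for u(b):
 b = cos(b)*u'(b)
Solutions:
 u(b) = C1 + Integral(b/cos(b), b)


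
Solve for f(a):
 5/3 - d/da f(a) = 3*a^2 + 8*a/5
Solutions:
 f(a) = C1 - a^3 - 4*a^2/5 + 5*a/3


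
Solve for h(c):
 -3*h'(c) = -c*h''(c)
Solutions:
 h(c) = C1 + C2*c^4


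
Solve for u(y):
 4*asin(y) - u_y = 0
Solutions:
 u(y) = C1 + 4*y*asin(y) + 4*sqrt(1 - y^2)


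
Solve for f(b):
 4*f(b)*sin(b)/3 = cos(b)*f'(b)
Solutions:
 f(b) = C1/cos(b)^(4/3)


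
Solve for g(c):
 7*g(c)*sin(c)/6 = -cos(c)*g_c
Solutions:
 g(c) = C1*cos(c)^(7/6)


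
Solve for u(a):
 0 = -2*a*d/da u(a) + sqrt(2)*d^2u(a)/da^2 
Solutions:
 u(a) = C1 + C2*erfi(2^(3/4)*a/2)


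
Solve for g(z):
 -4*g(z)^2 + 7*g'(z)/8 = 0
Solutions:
 g(z) = -7/(C1 + 32*z)


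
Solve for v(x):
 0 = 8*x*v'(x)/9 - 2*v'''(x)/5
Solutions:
 v(x) = C1 + Integral(C2*airyai(60^(1/3)*x/3) + C3*airybi(60^(1/3)*x/3), x)


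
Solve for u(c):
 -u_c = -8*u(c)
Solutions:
 u(c) = C1*exp(8*c)


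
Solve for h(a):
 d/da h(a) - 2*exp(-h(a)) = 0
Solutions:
 h(a) = log(C1 + 2*a)


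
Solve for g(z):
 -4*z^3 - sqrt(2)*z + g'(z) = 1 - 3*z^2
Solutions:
 g(z) = C1 + z^4 - z^3 + sqrt(2)*z^2/2 + z


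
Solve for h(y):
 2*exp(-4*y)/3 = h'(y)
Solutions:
 h(y) = C1 - exp(-4*y)/6


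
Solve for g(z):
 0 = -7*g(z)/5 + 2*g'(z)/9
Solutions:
 g(z) = C1*exp(63*z/10)


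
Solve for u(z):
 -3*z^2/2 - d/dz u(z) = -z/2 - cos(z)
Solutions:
 u(z) = C1 - z^3/2 + z^2/4 + sin(z)


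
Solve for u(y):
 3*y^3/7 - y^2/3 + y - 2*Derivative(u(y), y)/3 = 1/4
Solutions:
 u(y) = C1 + 9*y^4/56 - y^3/6 + 3*y^2/4 - 3*y/8


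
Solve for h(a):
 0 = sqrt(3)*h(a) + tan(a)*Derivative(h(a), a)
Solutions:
 h(a) = C1/sin(a)^(sqrt(3))


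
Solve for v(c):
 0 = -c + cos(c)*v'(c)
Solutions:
 v(c) = C1 + Integral(c/cos(c), c)


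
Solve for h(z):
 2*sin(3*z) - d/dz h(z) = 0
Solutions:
 h(z) = C1 - 2*cos(3*z)/3


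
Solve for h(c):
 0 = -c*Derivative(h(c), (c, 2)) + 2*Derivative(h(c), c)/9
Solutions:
 h(c) = C1 + C2*c^(11/9)


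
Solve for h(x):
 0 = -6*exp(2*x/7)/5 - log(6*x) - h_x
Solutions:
 h(x) = C1 - x*log(x) + x*(1 - log(6)) - 21*exp(2*x/7)/5


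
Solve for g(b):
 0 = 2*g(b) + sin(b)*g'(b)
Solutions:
 g(b) = C1*(cos(b) + 1)/(cos(b) - 1)


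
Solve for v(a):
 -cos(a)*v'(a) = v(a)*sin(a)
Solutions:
 v(a) = C1*cos(a)


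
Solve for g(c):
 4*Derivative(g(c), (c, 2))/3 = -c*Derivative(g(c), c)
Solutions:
 g(c) = C1 + C2*erf(sqrt(6)*c/4)


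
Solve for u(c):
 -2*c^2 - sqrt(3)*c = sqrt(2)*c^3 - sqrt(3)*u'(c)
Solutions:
 u(c) = C1 + sqrt(6)*c^4/12 + 2*sqrt(3)*c^3/9 + c^2/2


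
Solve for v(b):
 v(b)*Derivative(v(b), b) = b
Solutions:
 v(b) = -sqrt(C1 + b^2)
 v(b) = sqrt(C1 + b^2)


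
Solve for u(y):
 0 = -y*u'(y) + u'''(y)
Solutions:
 u(y) = C1 + Integral(C2*airyai(y) + C3*airybi(y), y)


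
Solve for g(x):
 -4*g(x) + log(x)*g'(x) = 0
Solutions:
 g(x) = C1*exp(4*li(x))


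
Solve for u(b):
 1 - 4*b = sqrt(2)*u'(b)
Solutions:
 u(b) = C1 - sqrt(2)*b^2 + sqrt(2)*b/2


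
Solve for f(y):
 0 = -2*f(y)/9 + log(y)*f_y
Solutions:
 f(y) = C1*exp(2*li(y)/9)


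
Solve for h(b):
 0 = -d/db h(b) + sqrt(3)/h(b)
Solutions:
 h(b) = -sqrt(C1 + 2*sqrt(3)*b)
 h(b) = sqrt(C1 + 2*sqrt(3)*b)


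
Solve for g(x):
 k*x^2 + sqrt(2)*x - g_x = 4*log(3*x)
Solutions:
 g(x) = C1 + k*x^3/3 + sqrt(2)*x^2/2 - 4*x*log(x) - x*log(81) + 4*x


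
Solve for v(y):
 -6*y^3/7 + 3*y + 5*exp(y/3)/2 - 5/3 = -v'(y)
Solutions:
 v(y) = C1 + 3*y^4/14 - 3*y^2/2 + 5*y/3 - 15*exp(y/3)/2


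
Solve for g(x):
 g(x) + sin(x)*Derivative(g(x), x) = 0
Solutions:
 g(x) = C1*sqrt(cos(x) + 1)/sqrt(cos(x) - 1)


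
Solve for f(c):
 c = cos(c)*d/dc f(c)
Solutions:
 f(c) = C1 + Integral(c/cos(c), c)


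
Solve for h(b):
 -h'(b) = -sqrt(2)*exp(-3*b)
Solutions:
 h(b) = C1 - sqrt(2)*exp(-3*b)/3


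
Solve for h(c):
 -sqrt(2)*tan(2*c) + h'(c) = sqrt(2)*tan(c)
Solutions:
 h(c) = C1 - sqrt(2)*log(cos(c)) - sqrt(2)*log(cos(2*c))/2


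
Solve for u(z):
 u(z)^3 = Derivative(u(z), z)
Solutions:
 u(z) = -sqrt(2)*sqrt(-1/(C1 + z))/2
 u(z) = sqrt(2)*sqrt(-1/(C1 + z))/2


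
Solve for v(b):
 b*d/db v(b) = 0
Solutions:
 v(b) = C1


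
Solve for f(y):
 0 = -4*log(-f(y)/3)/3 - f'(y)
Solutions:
 3*Integral(1/(log(-_y) - log(3)), (_y, f(y)))/4 = C1 - y


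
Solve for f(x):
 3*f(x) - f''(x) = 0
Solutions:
 f(x) = C1*exp(-sqrt(3)*x) + C2*exp(sqrt(3)*x)


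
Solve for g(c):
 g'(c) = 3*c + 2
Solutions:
 g(c) = C1 + 3*c^2/2 + 2*c


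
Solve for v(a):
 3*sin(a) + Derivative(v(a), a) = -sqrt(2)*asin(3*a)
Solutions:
 v(a) = C1 - sqrt(2)*(a*asin(3*a) + sqrt(1 - 9*a^2)/3) + 3*cos(a)


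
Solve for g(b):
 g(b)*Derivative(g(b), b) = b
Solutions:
 g(b) = -sqrt(C1 + b^2)
 g(b) = sqrt(C1 + b^2)


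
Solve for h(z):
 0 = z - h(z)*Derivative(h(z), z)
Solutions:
 h(z) = -sqrt(C1 + z^2)
 h(z) = sqrt(C1 + z^2)


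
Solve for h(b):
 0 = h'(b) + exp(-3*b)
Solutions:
 h(b) = C1 + exp(-3*b)/3


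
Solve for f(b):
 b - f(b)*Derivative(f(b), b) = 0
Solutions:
 f(b) = -sqrt(C1 + b^2)
 f(b) = sqrt(C1 + b^2)


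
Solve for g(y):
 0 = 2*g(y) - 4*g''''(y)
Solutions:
 g(y) = C1*exp(-2^(3/4)*y/2) + C2*exp(2^(3/4)*y/2) + C3*sin(2^(3/4)*y/2) + C4*cos(2^(3/4)*y/2)


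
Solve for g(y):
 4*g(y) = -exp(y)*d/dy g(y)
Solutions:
 g(y) = C1*exp(4*exp(-y))


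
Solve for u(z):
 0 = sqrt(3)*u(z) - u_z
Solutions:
 u(z) = C1*exp(sqrt(3)*z)


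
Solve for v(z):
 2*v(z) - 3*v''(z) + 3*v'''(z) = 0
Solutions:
 v(z) = C1*exp(z*((3*sqrt(7) + 8)^(-1/3) + 2 + (3*sqrt(7) + 8)^(1/3))/6)*sin(sqrt(3)*z*(-(3*sqrt(7) + 8)^(1/3) + (3*sqrt(7) + 8)^(-1/3))/6) + C2*exp(z*((3*sqrt(7) + 8)^(-1/3) + 2 + (3*sqrt(7) + 8)^(1/3))/6)*cos(sqrt(3)*z*(-(3*sqrt(7) + 8)^(1/3) + (3*sqrt(7) + 8)^(-1/3))/6) + C3*exp(z*(-(3*sqrt(7) + 8)^(1/3) - 1/(3*sqrt(7) + 8)^(1/3) + 1)/3)


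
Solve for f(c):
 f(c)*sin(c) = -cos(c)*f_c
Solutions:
 f(c) = C1*cos(c)


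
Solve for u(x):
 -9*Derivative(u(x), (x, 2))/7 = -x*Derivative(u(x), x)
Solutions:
 u(x) = C1 + C2*erfi(sqrt(14)*x/6)


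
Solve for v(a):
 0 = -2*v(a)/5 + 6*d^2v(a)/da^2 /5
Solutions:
 v(a) = C1*exp(-sqrt(3)*a/3) + C2*exp(sqrt(3)*a/3)


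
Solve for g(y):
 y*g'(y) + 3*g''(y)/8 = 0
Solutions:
 g(y) = C1 + C2*erf(2*sqrt(3)*y/3)


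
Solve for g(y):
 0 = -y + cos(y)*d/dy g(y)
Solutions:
 g(y) = C1 + Integral(y/cos(y), y)


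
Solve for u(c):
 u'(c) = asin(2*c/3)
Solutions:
 u(c) = C1 + c*asin(2*c/3) + sqrt(9 - 4*c^2)/2


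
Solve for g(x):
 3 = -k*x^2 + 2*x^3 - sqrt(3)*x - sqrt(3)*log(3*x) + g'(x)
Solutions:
 g(x) = C1 + k*x^3/3 - x^4/2 + sqrt(3)*x^2/2 + sqrt(3)*x*log(x) - sqrt(3)*x + sqrt(3)*x*log(3) + 3*x


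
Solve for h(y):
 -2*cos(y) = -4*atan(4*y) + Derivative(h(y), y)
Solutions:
 h(y) = C1 + 4*y*atan(4*y) - log(16*y^2 + 1)/2 - 2*sin(y)


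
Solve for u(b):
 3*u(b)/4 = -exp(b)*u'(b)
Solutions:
 u(b) = C1*exp(3*exp(-b)/4)


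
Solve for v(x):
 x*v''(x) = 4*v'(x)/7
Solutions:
 v(x) = C1 + C2*x^(11/7)


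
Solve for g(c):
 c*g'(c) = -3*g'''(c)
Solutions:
 g(c) = C1 + Integral(C2*airyai(-3^(2/3)*c/3) + C3*airybi(-3^(2/3)*c/3), c)


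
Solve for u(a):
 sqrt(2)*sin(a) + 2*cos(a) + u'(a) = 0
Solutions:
 u(a) = C1 - 2*sin(a) + sqrt(2)*cos(a)


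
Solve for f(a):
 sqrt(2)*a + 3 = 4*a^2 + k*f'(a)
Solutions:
 f(a) = C1 - 4*a^3/(3*k) + sqrt(2)*a^2/(2*k) + 3*a/k


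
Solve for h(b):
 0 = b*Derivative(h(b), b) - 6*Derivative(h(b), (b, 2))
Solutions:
 h(b) = C1 + C2*erfi(sqrt(3)*b/6)


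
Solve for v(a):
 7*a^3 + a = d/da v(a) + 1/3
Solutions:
 v(a) = C1 + 7*a^4/4 + a^2/2 - a/3


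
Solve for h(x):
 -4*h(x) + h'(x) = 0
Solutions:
 h(x) = C1*exp(4*x)


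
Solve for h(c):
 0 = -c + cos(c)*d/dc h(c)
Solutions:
 h(c) = C1 + Integral(c/cos(c), c)


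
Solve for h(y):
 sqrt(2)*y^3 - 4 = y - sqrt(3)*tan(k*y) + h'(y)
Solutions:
 h(y) = C1 + sqrt(2)*y^4/4 - y^2/2 - 4*y + sqrt(3)*Piecewise((-log(cos(k*y))/k, Ne(k, 0)), (0, True))


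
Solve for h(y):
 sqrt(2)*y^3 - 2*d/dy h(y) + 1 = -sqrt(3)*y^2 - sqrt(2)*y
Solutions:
 h(y) = C1 + sqrt(2)*y^4/8 + sqrt(3)*y^3/6 + sqrt(2)*y^2/4 + y/2


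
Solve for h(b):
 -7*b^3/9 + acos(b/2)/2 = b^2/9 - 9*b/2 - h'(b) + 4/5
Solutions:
 h(b) = C1 + 7*b^4/36 + b^3/27 - 9*b^2/4 - b*acos(b/2)/2 + 4*b/5 + sqrt(4 - b^2)/2


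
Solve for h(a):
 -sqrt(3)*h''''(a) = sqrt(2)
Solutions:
 h(a) = C1 + C2*a + C3*a^2 + C4*a^3 - sqrt(6)*a^4/72


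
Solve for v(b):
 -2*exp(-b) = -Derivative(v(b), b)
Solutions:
 v(b) = C1 - 2*exp(-b)


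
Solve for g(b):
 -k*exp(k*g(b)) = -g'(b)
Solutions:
 g(b) = Piecewise((log(-1/(C1*k + b*k^2))/k, Ne(k, 0)), (nan, True))
 g(b) = Piecewise((C1 + b*k, Eq(k, 0)), (nan, True))


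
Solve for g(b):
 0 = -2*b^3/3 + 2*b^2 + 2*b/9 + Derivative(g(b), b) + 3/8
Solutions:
 g(b) = C1 + b^4/6 - 2*b^3/3 - b^2/9 - 3*b/8


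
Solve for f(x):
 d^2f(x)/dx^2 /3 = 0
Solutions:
 f(x) = C1 + C2*x


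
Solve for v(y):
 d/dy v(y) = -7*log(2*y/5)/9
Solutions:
 v(y) = C1 - 7*y*log(y)/9 - 7*y*log(2)/9 + 7*y/9 + 7*y*log(5)/9


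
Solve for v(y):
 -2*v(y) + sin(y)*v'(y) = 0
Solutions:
 v(y) = C1*(cos(y) - 1)/(cos(y) + 1)


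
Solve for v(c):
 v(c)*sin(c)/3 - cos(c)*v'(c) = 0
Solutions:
 v(c) = C1/cos(c)^(1/3)


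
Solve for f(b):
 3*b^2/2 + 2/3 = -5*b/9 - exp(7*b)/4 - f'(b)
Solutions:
 f(b) = C1 - b^3/2 - 5*b^2/18 - 2*b/3 - exp(7*b)/28


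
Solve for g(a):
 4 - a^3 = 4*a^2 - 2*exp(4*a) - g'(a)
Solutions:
 g(a) = C1 + a^4/4 + 4*a^3/3 - 4*a - exp(4*a)/2


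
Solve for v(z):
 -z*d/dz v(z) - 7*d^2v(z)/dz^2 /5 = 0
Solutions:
 v(z) = C1 + C2*erf(sqrt(70)*z/14)


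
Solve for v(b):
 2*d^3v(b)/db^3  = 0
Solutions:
 v(b) = C1 + C2*b + C3*b^2


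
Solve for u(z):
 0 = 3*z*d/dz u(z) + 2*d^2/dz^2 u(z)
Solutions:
 u(z) = C1 + C2*erf(sqrt(3)*z/2)


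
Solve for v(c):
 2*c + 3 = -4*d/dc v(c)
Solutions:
 v(c) = C1 - c^2/4 - 3*c/4


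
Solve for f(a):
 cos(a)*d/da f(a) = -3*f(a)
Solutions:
 f(a) = C1*(sin(a) - 1)^(3/2)/(sin(a) + 1)^(3/2)


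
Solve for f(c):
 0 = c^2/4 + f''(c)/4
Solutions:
 f(c) = C1 + C2*c - c^4/12


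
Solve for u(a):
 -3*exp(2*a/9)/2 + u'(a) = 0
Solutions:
 u(a) = C1 + 27*exp(2*a/9)/4


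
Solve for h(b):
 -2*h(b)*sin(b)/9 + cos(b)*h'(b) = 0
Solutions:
 h(b) = C1/cos(b)^(2/9)


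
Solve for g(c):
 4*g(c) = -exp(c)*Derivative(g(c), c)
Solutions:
 g(c) = C1*exp(4*exp(-c))


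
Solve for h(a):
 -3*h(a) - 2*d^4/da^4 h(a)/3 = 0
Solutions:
 h(a) = (C1*sin(2^(1/4)*sqrt(3)*a/2) + C2*cos(2^(1/4)*sqrt(3)*a/2))*exp(-2^(1/4)*sqrt(3)*a/2) + (C3*sin(2^(1/4)*sqrt(3)*a/2) + C4*cos(2^(1/4)*sqrt(3)*a/2))*exp(2^(1/4)*sqrt(3)*a/2)


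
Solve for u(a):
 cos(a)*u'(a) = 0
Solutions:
 u(a) = C1


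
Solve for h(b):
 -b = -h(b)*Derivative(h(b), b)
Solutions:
 h(b) = -sqrt(C1 + b^2)
 h(b) = sqrt(C1 + b^2)


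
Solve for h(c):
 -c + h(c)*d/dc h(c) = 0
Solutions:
 h(c) = -sqrt(C1 + c^2)
 h(c) = sqrt(C1 + c^2)


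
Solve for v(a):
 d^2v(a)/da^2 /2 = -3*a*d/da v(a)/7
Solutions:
 v(a) = C1 + C2*erf(sqrt(21)*a/7)


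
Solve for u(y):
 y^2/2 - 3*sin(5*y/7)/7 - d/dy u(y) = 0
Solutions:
 u(y) = C1 + y^3/6 + 3*cos(5*y/7)/5


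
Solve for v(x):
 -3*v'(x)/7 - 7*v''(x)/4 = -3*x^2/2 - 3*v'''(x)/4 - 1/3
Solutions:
 v(x) = C1 + C2*exp(x*(49 - sqrt(3409))/42) + C3*exp(x*(49 + sqrt(3409))/42) + 7*x^3/6 - 343*x^2/24 + 18683*x/144


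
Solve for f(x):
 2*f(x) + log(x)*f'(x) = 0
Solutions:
 f(x) = C1*exp(-2*li(x))


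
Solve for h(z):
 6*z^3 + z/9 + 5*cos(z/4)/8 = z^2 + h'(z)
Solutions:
 h(z) = C1 + 3*z^4/2 - z^3/3 + z^2/18 + 5*sin(z/4)/2


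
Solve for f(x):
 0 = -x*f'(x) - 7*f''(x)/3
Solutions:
 f(x) = C1 + C2*erf(sqrt(42)*x/14)


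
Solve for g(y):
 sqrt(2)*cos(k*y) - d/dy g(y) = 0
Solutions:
 g(y) = C1 + sqrt(2)*sin(k*y)/k


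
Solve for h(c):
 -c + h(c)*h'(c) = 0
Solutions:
 h(c) = -sqrt(C1 + c^2)
 h(c) = sqrt(C1 + c^2)


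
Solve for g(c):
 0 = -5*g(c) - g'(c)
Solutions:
 g(c) = C1*exp(-5*c)


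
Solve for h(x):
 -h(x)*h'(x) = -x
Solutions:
 h(x) = -sqrt(C1 + x^2)
 h(x) = sqrt(C1 + x^2)


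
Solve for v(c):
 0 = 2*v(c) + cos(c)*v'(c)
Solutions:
 v(c) = C1*(sin(c) - 1)/(sin(c) + 1)


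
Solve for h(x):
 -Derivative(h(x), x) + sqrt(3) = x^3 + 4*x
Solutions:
 h(x) = C1 - x^4/4 - 2*x^2 + sqrt(3)*x


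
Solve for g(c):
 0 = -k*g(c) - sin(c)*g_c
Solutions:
 g(c) = C1*exp(k*(-log(cos(c) - 1) + log(cos(c) + 1))/2)


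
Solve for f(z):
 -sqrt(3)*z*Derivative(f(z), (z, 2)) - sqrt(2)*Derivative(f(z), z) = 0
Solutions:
 f(z) = C1 + C2*z^(1 - sqrt(6)/3)


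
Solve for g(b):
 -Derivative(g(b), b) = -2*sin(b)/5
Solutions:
 g(b) = C1 - 2*cos(b)/5


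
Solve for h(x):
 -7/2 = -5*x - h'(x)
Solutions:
 h(x) = C1 - 5*x^2/2 + 7*x/2


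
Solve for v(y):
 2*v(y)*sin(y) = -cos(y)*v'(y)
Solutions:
 v(y) = C1*cos(y)^2


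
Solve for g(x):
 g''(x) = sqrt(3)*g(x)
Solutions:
 g(x) = C1*exp(-3^(1/4)*x) + C2*exp(3^(1/4)*x)


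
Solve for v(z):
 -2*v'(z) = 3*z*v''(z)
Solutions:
 v(z) = C1 + C2*z^(1/3)


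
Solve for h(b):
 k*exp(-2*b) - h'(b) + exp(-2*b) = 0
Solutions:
 h(b) = C1 - k*exp(-2*b)/2 - exp(-2*b)/2


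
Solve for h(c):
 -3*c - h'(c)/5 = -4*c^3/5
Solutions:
 h(c) = C1 + c^4 - 15*c^2/2


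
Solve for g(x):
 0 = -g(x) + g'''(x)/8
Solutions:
 g(x) = C3*exp(2*x) + (C1*sin(sqrt(3)*x) + C2*cos(sqrt(3)*x))*exp(-x)
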